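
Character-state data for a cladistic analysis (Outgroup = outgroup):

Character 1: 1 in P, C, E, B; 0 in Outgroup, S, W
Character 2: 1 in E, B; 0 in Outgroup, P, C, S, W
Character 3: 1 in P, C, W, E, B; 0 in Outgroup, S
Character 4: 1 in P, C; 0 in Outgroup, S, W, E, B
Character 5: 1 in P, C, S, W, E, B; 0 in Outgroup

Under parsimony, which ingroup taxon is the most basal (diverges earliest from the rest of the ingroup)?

The outgroup has state '0' for every character, so '1' is the derived state throughout.
Character 1 (derived state '1') is shared by B, C, E, and P — a synapomorphy uniting that clade.
Only B and E show the derived state '1' for Character 2, supporting them as a clade.
Character 3: derived state '1' in B, C, E, P, and W only — synapomorphy for {B, C, E, P, W}.
Only C and P show the derived state '1' for Character 4, supporting them as a clade.
All ingroup taxa share the derived state '1' for Character 5; it defines the ingroup but does not resolve relationships within it.
Most parsimonious ingroup topology: ((((P,C),(E,B)),W),S).
S is sister to the clade containing all other ingroup taxa, so it is the earliest-diverging (most basal) ingroup lineage.

S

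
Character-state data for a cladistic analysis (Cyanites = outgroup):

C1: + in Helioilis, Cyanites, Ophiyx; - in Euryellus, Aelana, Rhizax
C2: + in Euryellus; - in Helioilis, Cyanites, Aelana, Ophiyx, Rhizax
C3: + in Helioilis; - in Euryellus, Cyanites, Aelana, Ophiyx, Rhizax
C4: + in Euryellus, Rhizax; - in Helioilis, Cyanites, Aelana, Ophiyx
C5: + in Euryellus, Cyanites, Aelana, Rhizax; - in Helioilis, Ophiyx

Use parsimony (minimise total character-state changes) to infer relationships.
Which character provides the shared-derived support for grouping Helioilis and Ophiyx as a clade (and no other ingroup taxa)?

Character polarity is set by the outgroup: the derived state is whichever differs from the outgroup's state, so for C1, C5 the derived state is '-', and for the remaining characters it is '+'.
Only Aelana, Euryellus, and Rhizax show the derived state '-' for C1, supporting them as a clade.
C2 (derived state '+') is unique to Euryellus (autapomorphy; uninformative for grouping).
C3 (derived state '+') is unique to Helioilis (autapomorphy; uninformative for grouping).
C4 (derived state '+') is shared by Euryellus and Rhizax — a synapomorphy uniting that clade.
C5 (derived state '-') is shared by Helioilis and Ophiyx — a synapomorphy uniting that clade.
Most parsimonious ingroup topology: ((Helioilis,Ophiyx),((Rhizax,Euryellus),Aelana)).
The clade {Helioilis, Ophiyx} is supported by C5: its derived state '-' occurs in exactly those taxa and in no other taxon (including the outgroup).

C5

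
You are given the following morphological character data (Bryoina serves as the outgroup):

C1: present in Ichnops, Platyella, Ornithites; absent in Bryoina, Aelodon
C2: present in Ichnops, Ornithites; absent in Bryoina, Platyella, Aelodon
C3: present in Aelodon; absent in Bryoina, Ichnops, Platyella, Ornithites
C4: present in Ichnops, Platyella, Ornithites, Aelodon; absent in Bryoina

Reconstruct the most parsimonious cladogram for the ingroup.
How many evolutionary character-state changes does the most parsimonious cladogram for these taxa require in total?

4

The outgroup has state 'absent' for every character, so 'present' is the derived state throughout.
Only Ichnops, Ornithites, and Platyella show the derived state 'present' for C1, supporting them as a clade.
C2 (derived state 'present') is shared by Ichnops and Ornithites — a synapomorphy uniting that clade.
C3: derived state 'present' in Aelodon only — an autapomorphy, so it tells us nothing about relationships among taxa.
C4 (derived state 'present') is shared by all ingroup taxa — unites the whole ingroup.
Most parsimonious ingroup topology: (((Ichnops,Ornithites),Platyella),Aelodon).
Changes per character on this tree: C1: 1; C2: 1; C3: 1; C4: 1.
Total = 4.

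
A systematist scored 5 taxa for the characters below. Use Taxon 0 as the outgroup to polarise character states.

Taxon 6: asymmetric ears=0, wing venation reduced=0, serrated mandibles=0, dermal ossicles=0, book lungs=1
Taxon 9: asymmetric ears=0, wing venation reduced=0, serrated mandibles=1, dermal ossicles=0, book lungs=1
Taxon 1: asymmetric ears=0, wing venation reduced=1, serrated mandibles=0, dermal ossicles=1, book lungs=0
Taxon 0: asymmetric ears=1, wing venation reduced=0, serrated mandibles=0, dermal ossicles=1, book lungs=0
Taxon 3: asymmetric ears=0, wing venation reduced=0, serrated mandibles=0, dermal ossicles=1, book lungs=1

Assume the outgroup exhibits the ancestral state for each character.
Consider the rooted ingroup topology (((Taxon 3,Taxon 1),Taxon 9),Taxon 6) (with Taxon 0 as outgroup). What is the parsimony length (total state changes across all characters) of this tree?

Map each character onto (((Taxon 3,Taxon 1),Taxon 9),Taxon 6) (rooted by Taxon 0) and count the minimum state changes it requires (Fitch parsimony):
asymmetric ears: 1; wing venation reduced: 1; serrated mandibles: 1; dermal ossicles: 2; book lungs: 2.
Total tree length = 7.

7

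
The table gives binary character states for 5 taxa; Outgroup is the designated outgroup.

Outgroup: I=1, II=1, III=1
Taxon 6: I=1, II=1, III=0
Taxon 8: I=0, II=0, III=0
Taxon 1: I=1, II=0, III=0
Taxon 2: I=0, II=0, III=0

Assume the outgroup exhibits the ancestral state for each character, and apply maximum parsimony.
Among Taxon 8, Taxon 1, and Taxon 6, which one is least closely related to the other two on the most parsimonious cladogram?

The outgroup has state '1' for every character, so '0' is the derived state throughout.
Only Taxon 2 and Taxon 8 show the derived state '0' for I, supporting them as a clade.
II: derived state '0' in Taxon 1, Taxon 2, and Taxon 8 only — synapomorphy for {Taxon 1, Taxon 2, Taxon 8}.
All ingroup taxa share the derived state '0' for III; it defines the ingroup but does not resolve relationships within it.
Most parsimonious ingroup topology: (Taxon 6,((Taxon 8,Taxon 2),Taxon 1)).
Taxon 8 and Taxon 1 share a more recent common ancestor with each other than either does with Taxon 6, so Taxon 6 is the least closely related of the three.

Taxon 6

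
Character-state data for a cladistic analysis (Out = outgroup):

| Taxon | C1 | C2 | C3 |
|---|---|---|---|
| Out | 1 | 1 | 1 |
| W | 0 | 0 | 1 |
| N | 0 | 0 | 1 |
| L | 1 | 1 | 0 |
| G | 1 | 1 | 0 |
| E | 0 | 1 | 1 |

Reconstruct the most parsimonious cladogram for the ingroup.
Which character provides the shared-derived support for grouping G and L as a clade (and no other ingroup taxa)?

The outgroup has state '1' for every character, so '0' is the derived state throughout.
C1: derived state '0' in E, N, and W only — synapomorphy for {E, N, W}.
C2 (derived state '0') is shared by N and W — a synapomorphy uniting that clade.
C3: derived state '0' in G and L only — synapomorphy for {G, L}.
Most parsimonious ingroup topology: (((W,N),E),(L,G)).
The clade {G, L} is supported by C3: its derived state '0' occurs in exactly those taxa and in no other taxon (including the outgroup).

C3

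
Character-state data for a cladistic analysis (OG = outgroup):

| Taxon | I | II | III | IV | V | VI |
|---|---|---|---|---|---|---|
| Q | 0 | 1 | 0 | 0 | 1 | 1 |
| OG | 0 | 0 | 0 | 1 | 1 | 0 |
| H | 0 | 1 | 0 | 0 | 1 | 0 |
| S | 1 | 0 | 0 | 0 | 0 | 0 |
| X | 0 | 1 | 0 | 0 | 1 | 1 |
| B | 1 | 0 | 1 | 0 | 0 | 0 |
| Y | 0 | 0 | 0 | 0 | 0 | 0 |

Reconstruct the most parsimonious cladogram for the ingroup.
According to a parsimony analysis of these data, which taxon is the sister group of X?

Character polarity is set by the outgroup: the derived state is whichever differs from the outgroup's state, so for IV, V the derived state is '0', and for the remaining characters it is '1'.
I (derived state '1') is shared by B and S — a synapomorphy uniting that clade.
II (derived state '1') is shared by H, Q, and X — a synapomorphy uniting that clade.
III (derived state '1') is unique to B (autapomorphy; uninformative for grouping).
All ingroup taxa share the derived state '0' for IV; it defines the ingroup but does not resolve relationships within it.
V (derived state '0') is shared by B, S, and Y — a synapomorphy uniting that clade.
VI: derived state '1' in Q and X only — synapomorphy for {Q, X}.
Most parsimonious ingroup topology: (((S,B),Y),((X,Q),H)).
X and Q form a cherry on this tree, so they are sister taxa.

Q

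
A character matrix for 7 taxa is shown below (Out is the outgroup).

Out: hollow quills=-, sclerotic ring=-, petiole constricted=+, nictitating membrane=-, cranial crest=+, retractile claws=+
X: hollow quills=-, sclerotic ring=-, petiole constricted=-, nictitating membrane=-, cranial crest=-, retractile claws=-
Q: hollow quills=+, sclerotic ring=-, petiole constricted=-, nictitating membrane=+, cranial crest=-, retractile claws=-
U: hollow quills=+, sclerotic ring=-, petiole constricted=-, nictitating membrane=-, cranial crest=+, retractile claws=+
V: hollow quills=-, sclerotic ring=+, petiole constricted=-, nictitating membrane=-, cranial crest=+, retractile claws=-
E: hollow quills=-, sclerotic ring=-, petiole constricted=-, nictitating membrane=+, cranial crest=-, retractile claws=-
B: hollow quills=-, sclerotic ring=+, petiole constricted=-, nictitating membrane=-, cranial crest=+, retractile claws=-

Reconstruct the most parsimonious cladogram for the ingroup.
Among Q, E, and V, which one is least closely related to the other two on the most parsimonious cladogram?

V

Character polarity is set by the outgroup: the derived state is whichever differs from the outgroup's state, so for petiole constricted, cranial crest, retractile claws the derived state is '-', and for the remaining characters it is '+'.
hollow quills (state '+') occurs in Q and U but conflicts with the nesting implied by the other characters — most parsimoniously interpreted as homoplasy.
sclerotic ring: derived state '+' in B and V only — synapomorphy for {B, V}.
All ingroup taxa share the derived state '-' for petiole constricted; it defines the ingroup but does not resolve relationships within it.
nictitating membrane: derived state '+' in E and Q only — synapomorphy for {E, Q}.
cranial crest: derived state '-' in E, Q, and X only — synapomorphy for {E, Q, X}.
retractile claws (derived state '-') is shared by B, E, Q, V, and X — a synapomorphy uniting that clade.
Most parsimonious ingroup topology: (((X,(Q,E)),(V,B)),U).
Q and E share a more recent common ancestor with each other than either does with V, so V is the least closely related of the three.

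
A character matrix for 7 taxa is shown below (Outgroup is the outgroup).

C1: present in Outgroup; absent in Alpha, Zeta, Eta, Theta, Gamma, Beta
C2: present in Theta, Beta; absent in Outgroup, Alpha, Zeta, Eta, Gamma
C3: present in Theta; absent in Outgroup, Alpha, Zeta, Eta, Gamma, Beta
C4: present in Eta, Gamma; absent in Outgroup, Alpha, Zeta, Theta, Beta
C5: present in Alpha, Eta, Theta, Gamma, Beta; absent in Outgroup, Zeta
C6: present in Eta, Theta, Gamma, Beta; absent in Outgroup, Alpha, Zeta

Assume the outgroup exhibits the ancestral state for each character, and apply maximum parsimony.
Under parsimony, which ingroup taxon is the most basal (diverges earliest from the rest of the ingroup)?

Zeta

Character polarity is set by the outgroup: the derived state is whichever differs from the outgroup's state, so for C1 the derived state is 'absent', and for the remaining characters it is 'present'.
C1 (derived state 'absent') is shared by all ingroup taxa — unites the whole ingroup.
C2 (derived state 'present') is shared by Beta and Theta — a synapomorphy uniting that clade.
C3 (derived state 'present') is unique to Theta (autapomorphy; uninformative for grouping).
Only Eta and Gamma show the derived state 'present' for C4, supporting them as a clade.
Only Alpha, Beta, Eta, Gamma, and Theta show the derived state 'present' for C5, supporting them as a clade.
C6: derived state 'present' in Beta, Eta, Gamma, and Theta only — synapomorphy for {Beta, Eta, Gamma, Theta}.
Most parsimonious ingroup topology: ((Alpha,((Eta,Gamma),(Theta,Beta))),Zeta).
Zeta is sister to the clade containing all other ingroup taxa, so it is the earliest-diverging (most basal) ingroup lineage.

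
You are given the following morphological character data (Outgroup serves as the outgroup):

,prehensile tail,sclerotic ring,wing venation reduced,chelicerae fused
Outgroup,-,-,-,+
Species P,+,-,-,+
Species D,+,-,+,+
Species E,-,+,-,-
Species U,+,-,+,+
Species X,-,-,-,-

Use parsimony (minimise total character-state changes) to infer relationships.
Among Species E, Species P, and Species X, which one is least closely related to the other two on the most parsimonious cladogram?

Character polarity is set by the outgroup: the derived state is whichever differs from the outgroup's state, so for chelicerae fused the derived state is '-', and for the remaining characters it is '+'.
prehensile tail: derived state '+' in Species D, Species P, and Species U only — synapomorphy for {Species D, Species P, Species U}.
sclerotic ring: derived state '+' in Species E only — an autapomorphy, so it tells us nothing about relationships among taxa.
Only Species D and Species U show the derived state '+' for wing venation reduced, supporting them as a clade.
Only Species E and Species X show the derived state '-' for chelicerae fused, supporting them as a clade.
Most parsimonious ingroup topology: ((Species P,(Species D,Species U)),(Species E,Species X)).
Species X and Species E share a more recent common ancestor with each other than either does with Species P, so Species P is the least closely related of the three.

Species P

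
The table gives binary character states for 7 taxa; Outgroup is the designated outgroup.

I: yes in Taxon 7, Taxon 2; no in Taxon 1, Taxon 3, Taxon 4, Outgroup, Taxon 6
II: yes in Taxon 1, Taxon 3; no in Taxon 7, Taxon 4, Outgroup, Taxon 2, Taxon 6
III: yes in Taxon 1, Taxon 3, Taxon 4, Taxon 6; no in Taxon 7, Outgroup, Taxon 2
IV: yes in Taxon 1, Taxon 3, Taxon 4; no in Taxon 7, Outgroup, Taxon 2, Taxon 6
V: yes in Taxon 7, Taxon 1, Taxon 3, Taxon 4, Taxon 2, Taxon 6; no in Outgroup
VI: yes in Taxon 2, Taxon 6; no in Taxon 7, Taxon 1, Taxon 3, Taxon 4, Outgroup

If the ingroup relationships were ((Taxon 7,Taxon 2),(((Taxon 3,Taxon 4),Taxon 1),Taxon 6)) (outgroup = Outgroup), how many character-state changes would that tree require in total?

Map each character onto ((Taxon 7,Taxon 2),(((Taxon 3,Taxon 4),Taxon 1),Taxon 6)) (rooted by Outgroup) and count the minimum state changes it requires (Fitch parsimony):
I: 1; II: 2; III: 1; IV: 1; V: 1; VI: 2.
Total tree length = 8.

8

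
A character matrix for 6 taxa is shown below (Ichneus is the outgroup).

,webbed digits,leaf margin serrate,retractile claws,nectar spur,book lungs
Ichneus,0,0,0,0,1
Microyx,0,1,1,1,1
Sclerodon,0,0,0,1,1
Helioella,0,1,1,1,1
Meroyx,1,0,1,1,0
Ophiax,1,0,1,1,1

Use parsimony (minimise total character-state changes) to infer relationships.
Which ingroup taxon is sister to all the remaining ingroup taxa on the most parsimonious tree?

Sclerodon

Character polarity is set by the outgroup: the derived state is whichever differs from the outgroup's state, so for book lungs the derived state is '0', and for the remaining characters it is '1'.
webbed digits (derived state '1') is shared by Meroyx and Ophiax — a synapomorphy uniting that clade.
Only Helioella and Microyx show the derived state '1' for leaf margin serrate, supporting them as a clade.
retractile claws: derived state '1' in Helioella, Meroyx, Microyx, and Ophiax only — synapomorphy for {Helioella, Meroyx, Microyx, Ophiax}.
nectar spur (derived state '1') is shared by all ingroup taxa — unites the whole ingroup.
book lungs: derived state '0' in Meroyx only — an autapomorphy, so it tells us nothing about relationships among taxa.
Most parsimonious ingroup topology: (((Microyx,Helioella),(Meroyx,Ophiax)),Sclerodon).
Sclerodon is sister to the clade containing all other ingroup taxa, so it is the earliest-diverging (most basal) ingroup lineage.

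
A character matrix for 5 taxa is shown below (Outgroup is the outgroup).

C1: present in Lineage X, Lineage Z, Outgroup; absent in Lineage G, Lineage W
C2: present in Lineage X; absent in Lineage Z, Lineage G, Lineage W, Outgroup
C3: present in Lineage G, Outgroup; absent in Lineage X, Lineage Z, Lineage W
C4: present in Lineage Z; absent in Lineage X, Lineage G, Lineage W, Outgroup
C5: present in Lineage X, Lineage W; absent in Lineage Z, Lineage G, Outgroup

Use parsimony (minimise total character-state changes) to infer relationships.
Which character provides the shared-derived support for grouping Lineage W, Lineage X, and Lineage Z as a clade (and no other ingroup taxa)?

C3

Character polarity is set by the outgroup: the derived state is whichever differs from the outgroup's state, so for C1, C3 the derived state is 'absent', and for the remaining characters it is 'present'.
C1 (state 'absent') occurs in Lineage G and Lineage W but conflicts with the nesting implied by the other characters — most parsimoniously interpreted as homoplasy.
C2 (derived state 'present') is unique to Lineage X (autapomorphy; uninformative for grouping).
C3: derived state 'absent' in Lineage W, Lineage X, and Lineage Z only — synapomorphy for {Lineage W, Lineage X, Lineage Z}.
C4 (derived state 'present') is unique to Lineage Z (autapomorphy; uninformative for grouping).
C5: derived state 'present' in Lineage W and Lineage X only — synapomorphy for {Lineage W, Lineage X}.
Most parsimonious ingroup topology: (Lineage G,((Lineage X,Lineage W),Lineage Z)).
The clade {Lineage W, Lineage X, Lineage Z} is supported by C3: its derived state 'absent' occurs in exactly those taxa and in no other taxon (including the outgroup).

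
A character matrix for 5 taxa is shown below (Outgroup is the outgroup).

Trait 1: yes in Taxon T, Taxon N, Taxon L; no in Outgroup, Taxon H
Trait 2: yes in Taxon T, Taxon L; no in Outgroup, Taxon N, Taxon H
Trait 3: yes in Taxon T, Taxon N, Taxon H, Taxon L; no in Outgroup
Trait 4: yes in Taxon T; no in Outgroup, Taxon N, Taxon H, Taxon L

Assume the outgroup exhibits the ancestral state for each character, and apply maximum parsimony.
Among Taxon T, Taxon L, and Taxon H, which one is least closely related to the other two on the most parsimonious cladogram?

Taxon H

The outgroup has state 'no' for every character, so 'yes' is the derived state throughout.
Only Taxon L, Taxon N, and Taxon T show the derived state 'yes' for Trait 1, supporting them as a clade.
Only Taxon L and Taxon T show the derived state 'yes' for Trait 2, supporting them as a clade.
Trait 3 (derived state 'yes') is shared by all ingroup taxa — unites the whole ingroup.
Trait 4 (derived state 'yes') is unique to Taxon T (autapomorphy; uninformative for grouping).
Most parsimonious ingroup topology: (((Taxon T,Taxon L),Taxon N),Taxon H).
Taxon T and Taxon L share a more recent common ancestor with each other than either does with Taxon H, so Taxon H is the least closely related of the three.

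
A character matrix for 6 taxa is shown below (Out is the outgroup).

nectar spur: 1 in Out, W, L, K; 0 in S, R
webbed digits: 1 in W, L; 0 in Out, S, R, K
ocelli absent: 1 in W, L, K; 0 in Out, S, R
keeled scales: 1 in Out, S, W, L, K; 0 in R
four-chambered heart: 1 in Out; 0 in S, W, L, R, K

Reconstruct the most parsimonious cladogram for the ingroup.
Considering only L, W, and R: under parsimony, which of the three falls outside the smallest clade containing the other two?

Character polarity is set by the outgroup: the derived state is whichever differs from the outgroup's state, so for nectar spur, keeled scales, four-chambered heart the derived state is '0', and for the remaining characters it is '1'.
nectar spur: derived state '0' in R and S only — synapomorphy for {R, S}.
webbed digits (derived state '1') is shared by L and W — a synapomorphy uniting that clade.
Only K, L, and W show the derived state '1' for ocelli absent, supporting them as a clade.
keeled scales: derived state '0' in R only — an autapomorphy, so it tells us nothing about relationships among taxa.
All ingroup taxa share the derived state '0' for four-chambered heart; it defines the ingroup but does not resolve relationships within it.
Most parsimonious ingroup topology: ((S,R),((W,L),K)).
W and L share a more recent common ancestor with each other than either does with R, so R is the least closely related of the three.

R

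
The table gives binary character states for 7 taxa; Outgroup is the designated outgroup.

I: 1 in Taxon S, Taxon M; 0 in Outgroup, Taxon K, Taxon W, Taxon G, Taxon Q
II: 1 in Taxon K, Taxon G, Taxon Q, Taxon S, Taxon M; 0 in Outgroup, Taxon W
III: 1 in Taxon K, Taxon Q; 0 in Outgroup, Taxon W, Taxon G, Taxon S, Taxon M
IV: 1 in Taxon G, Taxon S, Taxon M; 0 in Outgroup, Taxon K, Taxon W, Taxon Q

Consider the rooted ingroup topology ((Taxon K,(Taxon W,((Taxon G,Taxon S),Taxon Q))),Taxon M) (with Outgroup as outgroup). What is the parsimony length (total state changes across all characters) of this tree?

Map each character onto ((Taxon K,(Taxon W,((Taxon G,Taxon S),Taxon Q))),Taxon M) (rooted by Outgroup) and count the minimum state changes it requires (Fitch parsimony):
I: 2; II: 2; III: 2; IV: 2.
Total tree length = 8.

8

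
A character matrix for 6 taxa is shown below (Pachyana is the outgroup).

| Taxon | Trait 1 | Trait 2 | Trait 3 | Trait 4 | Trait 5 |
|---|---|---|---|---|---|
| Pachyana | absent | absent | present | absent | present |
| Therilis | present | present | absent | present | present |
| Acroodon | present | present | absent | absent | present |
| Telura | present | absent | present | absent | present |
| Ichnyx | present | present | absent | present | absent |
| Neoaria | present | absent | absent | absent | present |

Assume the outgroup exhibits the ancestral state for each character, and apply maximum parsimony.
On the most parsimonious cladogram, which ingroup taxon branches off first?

Character polarity is set by the outgroup: the derived state is whichever differs from the outgroup's state, so for Trait 3, Trait 5 the derived state is 'absent', and for the remaining characters it is 'present'.
Trait 1 (derived state 'present') is shared by all ingroup taxa — unites the whole ingroup.
Trait 2 (derived state 'present') is shared by Acroodon, Ichnyx, and Therilis — a synapomorphy uniting that clade.
Trait 3: derived state 'absent' in Acroodon, Ichnyx, Neoaria, and Therilis only — synapomorphy for {Acroodon, Ichnyx, Neoaria, Therilis}.
Only Ichnyx and Therilis show the derived state 'present' for Trait 4, supporting them as a clade.
Trait 5: derived state 'absent' in Ichnyx only — an autapomorphy, so it tells us nothing about relationships among taxa.
Most parsimonious ingroup topology: ((((Therilis,Ichnyx),Acroodon),Neoaria),Telura).
Telura is sister to the clade containing all other ingroup taxa, so it is the earliest-diverging (most basal) ingroup lineage.

Telura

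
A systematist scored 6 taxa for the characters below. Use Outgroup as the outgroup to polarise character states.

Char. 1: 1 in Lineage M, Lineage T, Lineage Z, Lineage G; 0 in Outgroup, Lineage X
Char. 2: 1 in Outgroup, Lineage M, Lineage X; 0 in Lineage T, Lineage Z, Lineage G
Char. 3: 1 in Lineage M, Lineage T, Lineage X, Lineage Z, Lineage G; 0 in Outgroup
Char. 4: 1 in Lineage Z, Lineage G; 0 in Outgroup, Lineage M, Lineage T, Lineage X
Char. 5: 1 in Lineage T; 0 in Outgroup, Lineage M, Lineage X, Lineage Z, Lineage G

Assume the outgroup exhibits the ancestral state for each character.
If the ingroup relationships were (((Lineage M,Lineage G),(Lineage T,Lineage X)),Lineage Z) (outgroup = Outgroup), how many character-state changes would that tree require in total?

9

Map each character onto (((Lineage M,Lineage G),(Lineage T,Lineage X)),Lineage Z) (rooted by Outgroup) and count the minimum state changes it requires (Fitch parsimony):
Char. 1: 2; Char. 2: 3; Char. 3: 1; Char. 4: 2; Char. 5: 1.
Total tree length = 9.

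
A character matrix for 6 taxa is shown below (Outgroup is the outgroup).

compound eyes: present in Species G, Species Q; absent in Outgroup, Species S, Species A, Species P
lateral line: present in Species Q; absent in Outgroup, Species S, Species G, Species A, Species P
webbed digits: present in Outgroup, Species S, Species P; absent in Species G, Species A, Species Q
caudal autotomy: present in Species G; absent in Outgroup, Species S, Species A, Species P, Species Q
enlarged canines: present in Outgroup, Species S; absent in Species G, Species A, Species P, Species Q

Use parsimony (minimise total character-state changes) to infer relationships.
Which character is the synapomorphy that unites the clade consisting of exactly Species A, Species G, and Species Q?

Character polarity is set by the outgroup: the derived state is whichever differs from the outgroup's state, so for webbed digits, enlarged canines the derived state is 'absent', and for the remaining characters it is 'present'.
compound eyes: derived state 'present' in Species G and Species Q only — synapomorphy for {Species G, Species Q}.
lateral line: derived state 'present' in Species Q only — an autapomorphy, so it tells us nothing about relationships among taxa.
webbed digits (derived state 'absent') is shared by Species A, Species G, and Species Q — a synapomorphy uniting that clade.
caudal autotomy: derived state 'present' in Species G only — an autapomorphy, so it tells us nothing about relationships among taxa.
Only Species A, Species G, Species P, and Species Q show the derived state 'absent' for enlarged canines, supporting them as a clade.
Most parsimonious ingroup topology: (Species S,(((Species G,Species Q),Species A),Species P)).
The clade {Species A, Species G, Species Q} is supported by webbed digits: its derived state 'absent' occurs in exactly those taxa and in no other taxon (including the outgroup).

webbed digits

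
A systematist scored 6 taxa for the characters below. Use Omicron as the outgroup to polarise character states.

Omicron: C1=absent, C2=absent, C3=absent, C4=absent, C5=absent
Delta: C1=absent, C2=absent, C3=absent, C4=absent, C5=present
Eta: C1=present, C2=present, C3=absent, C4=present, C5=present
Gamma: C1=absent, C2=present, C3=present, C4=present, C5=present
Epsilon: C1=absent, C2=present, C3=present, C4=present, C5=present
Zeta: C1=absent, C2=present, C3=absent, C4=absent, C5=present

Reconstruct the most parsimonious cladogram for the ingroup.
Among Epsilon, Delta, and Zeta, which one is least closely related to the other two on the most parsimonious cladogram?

The outgroup has state 'absent' for every character, so 'present' is the derived state throughout.
C1: derived state 'present' in Eta only — an autapomorphy, so it tells us nothing about relationships among taxa.
C2 (derived state 'present') is shared by Epsilon, Eta, Gamma, and Zeta — a synapomorphy uniting that clade.
Only Epsilon and Gamma show the derived state 'present' for C3, supporting them as a clade.
C4 (derived state 'present') is shared by Epsilon, Eta, and Gamma — a synapomorphy uniting that clade.
C5 (derived state 'present') is shared by all ingroup taxa — unites the whole ingroup.
Most parsimonious ingroup topology: (Delta,((Eta,(Gamma,Epsilon)),Zeta)).
Epsilon and Zeta share a more recent common ancestor with each other than either does with Delta, so Delta is the least closely related of the three.

Delta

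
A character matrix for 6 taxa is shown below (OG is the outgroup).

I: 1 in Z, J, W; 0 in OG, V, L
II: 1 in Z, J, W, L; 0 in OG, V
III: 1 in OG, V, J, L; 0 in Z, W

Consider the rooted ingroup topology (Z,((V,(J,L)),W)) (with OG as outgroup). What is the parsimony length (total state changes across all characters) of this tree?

Map each character onto (Z,((V,(J,L)),W)) (rooted by OG) and count the minimum state changes it requires (Fitch parsimony):
I: 3; II: 2; III: 2.
Total tree length = 7.

7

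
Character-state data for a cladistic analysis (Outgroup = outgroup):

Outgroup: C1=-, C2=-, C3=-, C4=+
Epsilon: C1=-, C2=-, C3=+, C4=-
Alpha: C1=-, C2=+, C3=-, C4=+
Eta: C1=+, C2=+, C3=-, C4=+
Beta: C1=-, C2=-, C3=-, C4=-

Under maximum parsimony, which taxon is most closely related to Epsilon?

Beta

Character polarity is set by the outgroup: the derived state is whichever differs from the outgroup's state, so for C4 the derived state is '-', and for the remaining characters it is '+'.
C1 (derived state '+') is unique to Eta (autapomorphy; uninformative for grouping).
C2: derived state '+' in Alpha and Eta only — synapomorphy for {Alpha, Eta}.
C3 (derived state '+') is unique to Epsilon (autapomorphy; uninformative for grouping).
Only Beta and Epsilon show the derived state '-' for C4, supporting them as a clade.
Most parsimonious ingroup topology: ((Epsilon,Beta),(Alpha,Eta)).
Epsilon and Beta form a cherry on this tree, so they are sister taxa.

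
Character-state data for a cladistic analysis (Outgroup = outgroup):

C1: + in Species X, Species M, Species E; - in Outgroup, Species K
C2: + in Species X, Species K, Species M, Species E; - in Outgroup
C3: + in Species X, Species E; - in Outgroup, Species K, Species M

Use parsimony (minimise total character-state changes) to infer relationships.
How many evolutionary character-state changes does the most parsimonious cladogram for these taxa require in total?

The outgroup has state '-' for every character, so '+' is the derived state throughout.
C1: derived state '+' in Species E, Species M, and Species X only — synapomorphy for {Species E, Species M, Species X}.
All ingroup taxa share the derived state '+' for C2; it defines the ingroup but does not resolve relationships within it.
C3 (derived state '+') is shared by Species E and Species X — a synapomorphy uniting that clade.
Most parsimonious ingroup topology: (((Species X,Species E),Species M),Species K).
Changes per character on this tree: C1: 1; C2: 1; C3: 1.
Total = 3.

3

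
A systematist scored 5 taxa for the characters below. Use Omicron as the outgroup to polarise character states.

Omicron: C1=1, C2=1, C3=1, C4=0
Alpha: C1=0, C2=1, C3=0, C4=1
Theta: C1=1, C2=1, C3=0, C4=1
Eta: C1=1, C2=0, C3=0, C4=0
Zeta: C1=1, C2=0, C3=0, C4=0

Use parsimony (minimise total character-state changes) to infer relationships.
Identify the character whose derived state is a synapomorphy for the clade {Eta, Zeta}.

Character polarity is set by the outgroup: the derived state is whichever differs from the outgroup's state, so for C1, C2, C3 the derived state is '0', and for the remaining characters it is '1'.
C1 (derived state '0') is unique to Alpha (autapomorphy; uninformative for grouping).
Only Eta and Zeta show the derived state '0' for C2, supporting them as a clade.
C3 (derived state '0') is shared by all ingroup taxa — unites the whole ingroup.
Only Alpha and Theta show the derived state '1' for C4, supporting them as a clade.
Most parsimonious ingroup topology: ((Alpha,Theta),(Eta,Zeta)).
The clade {Eta, Zeta} is supported by C2: its derived state '0' occurs in exactly those taxa and in no other taxon (including the outgroup).

C2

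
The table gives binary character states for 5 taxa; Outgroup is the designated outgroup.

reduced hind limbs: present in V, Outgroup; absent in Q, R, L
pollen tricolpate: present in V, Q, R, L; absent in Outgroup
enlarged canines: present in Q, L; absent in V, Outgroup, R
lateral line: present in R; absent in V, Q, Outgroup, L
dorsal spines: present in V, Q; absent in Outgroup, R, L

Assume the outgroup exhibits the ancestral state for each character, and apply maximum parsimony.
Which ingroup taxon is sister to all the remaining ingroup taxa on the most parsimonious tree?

V

Character polarity is set by the outgroup: the derived state is whichever differs from the outgroup's state, so for reduced hind limbs the derived state is 'absent', and for the remaining characters it is 'present'.
reduced hind limbs: derived state 'absent' in L, Q, and R only — synapomorphy for {L, Q, R}.
pollen tricolpate (derived state 'present') is shared by all ingroup taxa — unites the whole ingroup.
Only L and Q show the derived state 'present' for enlarged canines, supporting them as a clade.
lateral line: derived state 'present' in R only — an autapomorphy, so it tells us nothing about relationships among taxa.
dorsal spines (state 'present') occurs in Q and V but conflicts with the nesting implied by the other characters — most parsimoniously interpreted as homoplasy.
Most parsimonious ingroup topology: (V,((L,Q),R)).
V is sister to the clade containing all other ingroup taxa, so it is the earliest-diverging (most basal) ingroup lineage.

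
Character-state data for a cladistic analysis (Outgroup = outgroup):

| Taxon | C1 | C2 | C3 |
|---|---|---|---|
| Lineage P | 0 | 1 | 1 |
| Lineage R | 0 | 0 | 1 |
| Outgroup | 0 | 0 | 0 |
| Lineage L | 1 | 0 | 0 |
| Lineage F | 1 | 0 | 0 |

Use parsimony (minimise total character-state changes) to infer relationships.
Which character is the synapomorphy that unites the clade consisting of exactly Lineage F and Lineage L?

The outgroup has state '0' for every character, so '1' is the derived state throughout.
C1: derived state '1' in Lineage F and Lineage L only — synapomorphy for {Lineage F, Lineage L}.
C2 (derived state '1') is unique to Lineage P (autapomorphy; uninformative for grouping).
C3: derived state '1' in Lineage P and Lineage R only — synapomorphy for {Lineage P, Lineage R}.
Most parsimonious ingroup topology: ((Lineage L,Lineage F),(Lineage P,Lineage R)).
The clade {Lineage F, Lineage L} is supported by C1: its derived state '1' occurs in exactly those taxa and in no other taxon (including the outgroup).

C1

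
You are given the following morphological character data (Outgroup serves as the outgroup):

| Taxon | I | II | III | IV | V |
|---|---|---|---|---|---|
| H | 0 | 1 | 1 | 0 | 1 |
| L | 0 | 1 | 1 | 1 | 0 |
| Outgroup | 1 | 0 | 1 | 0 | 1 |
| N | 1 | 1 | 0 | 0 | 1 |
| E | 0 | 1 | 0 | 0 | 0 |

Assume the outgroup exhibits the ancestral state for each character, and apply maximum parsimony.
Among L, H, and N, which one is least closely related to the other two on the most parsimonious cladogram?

Character polarity is set by the outgroup: the derived state is whichever differs from the outgroup's state, so for I, III, V the derived state is '0', and for the remaining characters it is '1'.
Only E, H, and L show the derived state '0' for I, supporting them as a clade.
II (derived state '1') is shared by all ingroup taxa — unites the whole ingroup.
III (state '0') occurs in E and N but conflicts with the nesting implied by the other characters — most parsimoniously interpreted as homoplasy.
IV: derived state '1' in L only — an autapomorphy, so it tells us nothing about relationships among taxa.
Only E and L show the derived state '0' for V, supporting them as a clade.
Most parsimonious ingroup topology: (N,((L,E),H)).
H and L share a more recent common ancestor with each other than either does with N, so N is the least closely related of the three.

N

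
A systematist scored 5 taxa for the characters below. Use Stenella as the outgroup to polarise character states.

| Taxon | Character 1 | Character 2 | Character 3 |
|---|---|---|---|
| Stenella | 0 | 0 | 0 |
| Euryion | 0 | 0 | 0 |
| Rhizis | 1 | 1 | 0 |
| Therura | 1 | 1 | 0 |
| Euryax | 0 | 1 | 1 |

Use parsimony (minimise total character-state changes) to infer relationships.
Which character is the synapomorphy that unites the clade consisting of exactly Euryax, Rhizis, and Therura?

The outgroup has state '0' for every character, so '1' is the derived state throughout.
Character 1 (derived state '1') is shared by Rhizis and Therura — a synapomorphy uniting that clade.
Only Euryax, Rhizis, and Therura show the derived state '1' for Character 2, supporting them as a clade.
Character 3 (derived state '1') is unique to Euryax (autapomorphy; uninformative for grouping).
Most parsimonious ingroup topology: (Euryion,((Rhizis,Therura),Euryax)).
The clade {Euryax, Rhizis, Therura} is supported by Character 2: its derived state '1' occurs in exactly those taxa and in no other taxon (including the outgroup).

Character 2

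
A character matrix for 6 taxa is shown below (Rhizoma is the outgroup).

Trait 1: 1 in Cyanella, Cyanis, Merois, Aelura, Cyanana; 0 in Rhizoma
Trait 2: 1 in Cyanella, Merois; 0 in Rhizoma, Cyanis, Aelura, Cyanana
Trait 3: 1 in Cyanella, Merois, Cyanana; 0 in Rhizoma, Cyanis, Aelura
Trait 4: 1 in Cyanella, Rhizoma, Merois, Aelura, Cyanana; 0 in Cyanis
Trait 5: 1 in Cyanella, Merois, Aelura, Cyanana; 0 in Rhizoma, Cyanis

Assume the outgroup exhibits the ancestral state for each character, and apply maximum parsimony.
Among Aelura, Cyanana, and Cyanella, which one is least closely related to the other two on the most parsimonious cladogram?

Character polarity is set by the outgroup: the derived state is whichever differs from the outgroup's state, so for Trait 4 the derived state is '0', and for the remaining characters it is '1'.
Trait 1 (derived state '1') is shared by all ingroup taxa — unites the whole ingroup.
Trait 2 (derived state '1') is shared by Cyanella and Merois — a synapomorphy uniting that clade.
Only Cyanana, Cyanella, and Merois show the derived state '1' for Trait 3, supporting them as a clade.
Trait 4: derived state '0' in Cyanis only — an autapomorphy, so it tells us nothing about relationships among taxa.
Trait 5 (derived state '1') is shared by Aelura, Cyanana, Cyanella, and Merois — a synapomorphy uniting that clade.
Most parsimonious ingroup topology: ((((Cyanella,Merois),Cyanana),Aelura),Cyanis).
Cyanana and Cyanella share a more recent common ancestor with each other than either does with Aelura, so Aelura is the least closely related of the three.

Aelura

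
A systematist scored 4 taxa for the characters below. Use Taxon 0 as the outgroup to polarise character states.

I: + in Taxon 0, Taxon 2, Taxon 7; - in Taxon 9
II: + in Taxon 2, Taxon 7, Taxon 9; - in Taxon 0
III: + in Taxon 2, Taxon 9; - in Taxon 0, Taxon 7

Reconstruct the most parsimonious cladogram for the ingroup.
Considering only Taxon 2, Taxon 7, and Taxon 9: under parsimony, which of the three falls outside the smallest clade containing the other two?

Taxon 7

Character polarity is set by the outgroup: the derived state is whichever differs from the outgroup's state, so for I the derived state is '-', and for the remaining characters it is '+'.
I (derived state '-') is unique to Taxon 9 (autapomorphy; uninformative for grouping).
II (derived state '+') is shared by all ingroup taxa — unites the whole ingroup.
III (derived state '+') is shared by Taxon 2 and Taxon 9 — a synapomorphy uniting that clade.
Most parsimonious ingroup topology: ((Taxon 2,Taxon 9),Taxon 7).
Taxon 2 and Taxon 9 share a more recent common ancestor with each other than either does with Taxon 7, so Taxon 7 is the least closely related of the three.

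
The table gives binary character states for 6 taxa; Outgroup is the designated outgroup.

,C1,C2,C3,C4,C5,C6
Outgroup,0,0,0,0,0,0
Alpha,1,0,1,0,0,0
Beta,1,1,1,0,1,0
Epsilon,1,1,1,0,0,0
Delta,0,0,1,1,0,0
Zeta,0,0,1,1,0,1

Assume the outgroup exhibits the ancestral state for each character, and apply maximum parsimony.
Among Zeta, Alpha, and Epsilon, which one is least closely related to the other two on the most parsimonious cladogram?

Zeta

The outgroup has state '0' for every character, so '1' is the derived state throughout.
Only Alpha, Beta, and Epsilon show the derived state '1' for C1, supporting them as a clade.
C2: derived state '1' in Beta and Epsilon only — synapomorphy for {Beta, Epsilon}.
All ingroup taxa share the derived state '1' for C3; it defines the ingroup but does not resolve relationships within it.
Only Delta and Zeta show the derived state '1' for C4, supporting them as a clade.
C5: derived state '1' in Beta only — an autapomorphy, so it tells us nothing about relationships among taxa.
C6: derived state '1' in Zeta only — an autapomorphy, so it tells us nothing about relationships among taxa.
Most parsimonious ingroup topology: ((Delta,Zeta),((Epsilon,Beta),Alpha)).
Alpha and Epsilon share a more recent common ancestor with each other than either does with Zeta, so Zeta is the least closely related of the three.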